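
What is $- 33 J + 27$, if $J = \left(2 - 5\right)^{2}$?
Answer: $-270$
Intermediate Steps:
$J = 9$ ($J = \left(-3\right)^{2} = 9$)
$- 33 J + 27 = \left(-33\right) 9 + 27 = -297 + 27 = -270$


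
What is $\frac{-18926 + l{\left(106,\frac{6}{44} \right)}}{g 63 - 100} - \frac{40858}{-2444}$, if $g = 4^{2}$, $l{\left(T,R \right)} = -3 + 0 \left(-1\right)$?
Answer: $- \frac{2290853}{554788} \approx -4.1292$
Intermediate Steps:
$l{\left(T,R \right)} = -3$ ($l{\left(T,R \right)} = -3 + 0 = -3$)
$g = 16$
$\frac{-18926 + l{\left(106,\frac{6}{44} \right)}}{g 63 - 100} - \frac{40858}{-2444} = \frac{-18926 - 3}{16 \cdot 63 - 100} - \frac{40858}{-2444} = - \frac{18929}{1008 - 100} - - \frac{20429}{1222} = - \frac{18929}{908} + \frac{20429}{1222} = - \frac{2290853}{554788}$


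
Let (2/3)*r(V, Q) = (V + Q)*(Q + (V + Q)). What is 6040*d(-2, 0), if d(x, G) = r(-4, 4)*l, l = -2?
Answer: 0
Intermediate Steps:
r(V, Q) = 3*(Q + V)*(V + 2*Q)/2 (r(V, Q) = 3*((V + Q)*(Q + (V + Q)))/2 = 3*((Q + V)*(Q + (Q + V)))/2 = 3*((Q + V)*(V + 2*Q))/2 = 3*(Q + V)*(V + 2*Q)/2)
d(x, G) = 0 (d(x, G) = (3*4² + (3/2)*(-4)² + (9/2)*4*(-4))*(-2) = (3*16 + (3/2)*16 - 72)*(-2) = (48 + 24 - 72)*(-2) = 0*(-2) = 0)
6040*d(-2, 0) = 6040*0 = 0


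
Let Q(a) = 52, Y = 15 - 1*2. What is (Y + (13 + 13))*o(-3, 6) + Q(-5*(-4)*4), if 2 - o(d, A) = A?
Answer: -104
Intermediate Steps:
o(d, A) = 2 - A
Y = 13 (Y = 15 - 2 = 13)
(Y + (13 + 13))*o(-3, 6) + Q(-5*(-4)*4) = (13 + (13 + 13))*(2 - 1*6) + 52 = (13 + 26)*(2 - 6) + 52 = 39*(-4) + 52 = -156 + 52 = -104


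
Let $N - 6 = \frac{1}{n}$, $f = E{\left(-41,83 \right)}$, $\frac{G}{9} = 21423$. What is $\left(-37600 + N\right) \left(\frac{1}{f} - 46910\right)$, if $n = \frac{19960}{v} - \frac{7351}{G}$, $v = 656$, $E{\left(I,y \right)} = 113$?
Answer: $\frac{95743823419699451712}{54290927179} \approx 1.7635 \cdot 10^{9}$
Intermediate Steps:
$G = 192807$ ($G = 9 \cdot 21423 = 192807$)
$f = 113$
$n = \frac{480450683}{15810174}$ ($n = \frac{19960}{656} - \frac{7351}{192807} = 19960 \cdot \frac{1}{656} - \frac{7351}{192807} = \frac{2495}{82} - \frac{7351}{192807} = \frac{480450683}{15810174} \approx 30.389$)
$N = \frac{2898514272}{480450683}$ ($N = 6 + \frac{1}{\frac{480450683}{15810174}} = 6 + \frac{15810174}{480450683} = \frac{2898514272}{480450683} \approx 6.0329$)
$\left(-37600 + N\right) \left(\frac{1}{f} - 46910\right) = \left(-37600 + \frac{2898514272}{480450683}\right) \left(\frac{1}{113} - 46910\right) = - \frac{18062047166528 \left(\frac{1}{113} - 46910\right)}{480450683} = \left(- \frac{18062047166528}{480450683}\right) \left(- \frac{5300829}{113}\right) = \frac{95743823419699451712}{54290927179}$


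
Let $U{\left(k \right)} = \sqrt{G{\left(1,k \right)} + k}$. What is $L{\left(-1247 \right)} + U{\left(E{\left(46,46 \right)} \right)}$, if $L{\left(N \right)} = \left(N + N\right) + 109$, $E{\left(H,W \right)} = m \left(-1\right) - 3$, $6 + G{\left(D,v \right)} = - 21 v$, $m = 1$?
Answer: $-2385 + \sqrt{74} \approx -2376.4$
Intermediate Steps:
$G{\left(D,v \right)} = -6 - 21 v$
$E{\left(H,W \right)} = -4$ ($E{\left(H,W \right)} = 1 \left(-1\right) - 3 = -1 - 3 = -4$)
$L{\left(N \right)} = 109 + 2 N$ ($L{\left(N \right)} = 2 N + 109 = 109 + 2 N$)
$U{\left(k \right)} = \sqrt{-6 - 20 k}$ ($U{\left(k \right)} = \sqrt{\left(-6 - 21 k\right) + k} = \sqrt{-6 - 20 k}$)
$L{\left(-1247 \right)} + U{\left(E{\left(46,46 \right)} \right)} = \left(109 + 2 \left(-1247\right)\right) + \sqrt{-6 - -80} = \left(109 - 2494\right) + \sqrt{-6 + 80} = -2385 + \sqrt{74}$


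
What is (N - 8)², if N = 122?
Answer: 12996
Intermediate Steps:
(N - 8)² = (122 - 8)² = 114² = 12996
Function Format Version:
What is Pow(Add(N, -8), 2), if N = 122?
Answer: 12996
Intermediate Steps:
Pow(Add(N, -8), 2) = Pow(Add(122, -8), 2) = Pow(114, 2) = 12996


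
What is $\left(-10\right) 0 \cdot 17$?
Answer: $0$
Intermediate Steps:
$\left(-10\right) 0 \cdot 17 = 0 \cdot 17 = 0$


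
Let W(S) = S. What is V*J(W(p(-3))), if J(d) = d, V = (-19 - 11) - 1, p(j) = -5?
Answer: 155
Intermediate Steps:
V = -31 (V = -30 - 1 = -31)
V*J(W(p(-3))) = -31*(-5) = 155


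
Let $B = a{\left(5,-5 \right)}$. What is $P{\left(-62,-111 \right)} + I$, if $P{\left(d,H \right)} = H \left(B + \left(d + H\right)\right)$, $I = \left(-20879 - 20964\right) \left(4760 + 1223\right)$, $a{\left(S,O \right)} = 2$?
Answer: $-250327688$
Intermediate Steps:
$B = 2$
$I = -250346669$ ($I = \left(-41843\right) 5983 = -250346669$)
$P{\left(d,H \right)} = H \left(2 + H + d\right)$ ($P{\left(d,H \right)} = H \left(2 + \left(d + H\right)\right) = H \left(2 + \left(H + d\right)\right) = H \left(2 + H + d\right)$)
$P{\left(-62,-111 \right)} + I = - 111 \left(2 - 111 - 62\right) - 250346669 = \left(-111\right) \left(-171\right) - 250346669 = 18981 - 250346669 = -250327688$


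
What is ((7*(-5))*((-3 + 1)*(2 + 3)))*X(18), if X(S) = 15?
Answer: 5250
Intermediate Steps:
((7*(-5))*((-3 + 1)*(2 + 3)))*X(18) = ((7*(-5))*((-3 + 1)*(2 + 3)))*15 = -(-70)*5*15 = -35*(-10)*15 = 350*15 = 5250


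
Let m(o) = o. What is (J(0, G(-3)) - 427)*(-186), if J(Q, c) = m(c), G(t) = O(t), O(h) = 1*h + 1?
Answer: 79794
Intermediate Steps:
O(h) = 1 + h (O(h) = h + 1 = 1 + h)
G(t) = 1 + t
J(Q, c) = c
(J(0, G(-3)) - 427)*(-186) = ((1 - 3) - 427)*(-186) = (-2 - 427)*(-186) = -429*(-186) = 79794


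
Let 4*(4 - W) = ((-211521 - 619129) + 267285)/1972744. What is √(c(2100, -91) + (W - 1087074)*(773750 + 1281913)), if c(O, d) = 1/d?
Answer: I*√72016771505586753853097392666/179519704 ≈ 1.4949e+6*I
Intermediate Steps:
W = 32127269/7890976 (W = 4 - ((-211521 - 619129) + 267285)/(4*1972744) = 4 - (-830650 + 267285)/(4*1972744) = 4 - (-563365)/(4*1972744) = 4 - ¼*(-563365/1972744) = 4 + 563365/7890976 = 32127269/7890976 ≈ 4.0714)
√(c(2100, -91) + (W - 1087074)*(773750 + 1281913)) = √(1/(-91) + (32127269/7890976 - 1087074)*(773750 + 1281913)) = √(-1/91 - 8578042716955/7890976*2055663) = √(-1/91 - 17633565025663866165/7890976) = √(-1604654417335419711991/718078816) = I*√72016771505586753853097392666/179519704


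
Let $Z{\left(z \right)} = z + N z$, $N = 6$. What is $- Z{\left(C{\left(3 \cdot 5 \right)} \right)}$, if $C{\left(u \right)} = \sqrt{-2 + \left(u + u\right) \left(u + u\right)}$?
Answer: $- 7 \sqrt{898} \approx -209.77$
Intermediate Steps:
$C{\left(u \right)} = \sqrt{-2 + 4 u^{2}}$ ($C{\left(u \right)} = \sqrt{-2 + 2 u 2 u} = \sqrt{-2 + 4 u^{2}}$)
$Z{\left(z \right)} = 7 z$ ($Z{\left(z \right)} = z + 6 z = 7 z$)
$- Z{\left(C{\left(3 \cdot 5 \right)} \right)} = - 7 \sqrt{-2 + 4 \left(3 \cdot 5\right)^{2}} = - 7 \sqrt{-2 + 4 \cdot 15^{2}} = - 7 \sqrt{-2 + 4 \cdot 225} = - 7 \sqrt{-2 + 900} = - 7 \sqrt{898}$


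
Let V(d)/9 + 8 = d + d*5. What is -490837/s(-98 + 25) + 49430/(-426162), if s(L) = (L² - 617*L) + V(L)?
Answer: -35244575779/3292527612 ≈ -10.704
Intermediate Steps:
V(d) = -72 + 54*d (V(d) = -72 + 9*(d + d*5) = -72 + 9*(d + 5*d) = -72 + 9*(6*d) = -72 + 54*d)
s(L) = -72 + L² - 563*L (s(L) = (L² - 617*L) + (-72 + 54*L) = -72 + L² - 563*L)
-490837/s(-98 + 25) + 49430/(-426162) = -490837/(-72 + (-98 + 25)² - 563*(-98 + 25)) + 49430/(-426162) = -490837/(-72 + (-73)² - 563*(-73)) + 49430*(-1/426162) = -490837/(-72 + 5329 + 41099) - 24715/213081 = -490837/46356 - 24715/213081 = -35244575779/3292527612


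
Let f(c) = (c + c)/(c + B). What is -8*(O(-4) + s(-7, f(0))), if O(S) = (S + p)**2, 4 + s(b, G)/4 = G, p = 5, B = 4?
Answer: 120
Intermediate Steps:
f(c) = 2*c/(4 + c) (f(c) = (c + c)/(c + 4) = (2*c)/(4 + c) = 2*c/(4 + c))
s(b, G) = -16 + 4*G
O(S) = (5 + S)**2 (O(S) = (S + 5)**2 = (5 + S)**2)
-8*(O(-4) + s(-7, f(0))) = -8*((5 - 4)**2 + (-16 + 4*(2*0/(4 + 0)))) = -8*(1**2 + (-16 + 4*(2*0/4))) = -8*(1 + (-16 + 4*(2*0*(1/4)))) = -8*(1 + (-16 + 4*0)) = -8*(1 + (-16 + 0)) = -8*(1 - 16) = -8*(-15) = 120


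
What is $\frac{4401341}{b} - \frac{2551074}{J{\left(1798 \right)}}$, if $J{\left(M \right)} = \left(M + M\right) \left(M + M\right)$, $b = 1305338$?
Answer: $\frac{13396169331911}{4219901907752} \approx 3.1745$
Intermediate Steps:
$J{\left(M \right)} = 4 M^{2}$ ($J{\left(M \right)} = 2 M 2 M = 4 M^{2}$)
$\frac{4401341}{b} - \frac{2551074}{J{\left(1798 \right)}} = \frac{4401341}{1305338} - \frac{2551074}{4 \cdot 1798^{2}} = 4401341 \cdot \frac{1}{1305338} - \frac{2551074}{4 \cdot 3232804} = \frac{4401341}{1305338} - \frac{2551074}{12931216} = \frac{4401341}{1305338} - \frac{1275537}{6465608} = \frac{13396169331911}{4219901907752}$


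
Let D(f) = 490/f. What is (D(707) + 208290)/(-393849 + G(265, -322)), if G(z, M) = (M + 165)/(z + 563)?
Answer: -17418934080/32936820029 ≈ -0.52886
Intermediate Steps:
G(z, M) = (165 + M)/(563 + z)
(D(707) + 208290)/(-393849 + G(265, -322)) = (490/707 + 208290)/(-393849 + (165 - 322)/(563 + 265)) = (490*(1/707) + 208290)/(-393849 - 157/828) = (70/101 + 208290)/(-393849 + (1/828)*(-157)) = 21037360/(101*(-393849 - 157/828)) = 21037360/(101*(-326107129/828)) = (21037360/101)*(-828/326107129) = -17418934080/32936820029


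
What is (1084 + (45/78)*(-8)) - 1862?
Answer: -10174/13 ≈ -782.62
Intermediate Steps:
(1084 + (45/78)*(-8)) - 1862 = (1084 + (45*(1/78))*(-8)) - 1862 = (1084 + (15/26)*(-8)) - 1862 = (1084 - 60/13) - 1862 = 14032/13 - 1862 = -10174/13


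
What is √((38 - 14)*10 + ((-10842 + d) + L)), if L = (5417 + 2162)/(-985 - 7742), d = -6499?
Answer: I*√1302487348362/8727 ≈ 130.77*I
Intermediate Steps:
L = -7579/8727 (L = 7579/(-8727) = 7579*(-1/8727) = -7579/8727 ≈ -0.86845)
√((38 - 14)*10 + ((-10842 + d) + L)) = √((38 - 14)*10 + ((-10842 - 6499) - 7579/8727)) = √(24*10 + (-17341 - 7579/8727)) = √(240 - 151342486/8727) = √(-149248006/8727) = I*√1302487348362/8727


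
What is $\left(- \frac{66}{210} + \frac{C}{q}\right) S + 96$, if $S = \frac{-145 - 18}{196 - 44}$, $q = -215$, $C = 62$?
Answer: $\frac{22108801}{228760} \approx 96.646$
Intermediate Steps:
$S = - \frac{163}{152} \approx -1.0724$
$\left(- \frac{66}{210} + \frac{C}{q}\right) S + 96 = \left(- \frac{66}{210} + \frac{62}{-215}\right) \left(- \frac{163}{152}\right) + 96 = \left(\left(-66\right) \frac{1}{210} + 62 \left(- \frac{1}{215}\right)\right) \left(- \frac{163}{152}\right) + 96 = \left(- \frac{11}{35} - \frac{62}{215}\right) \left(- \frac{163}{152}\right) + 96 = \left(- \frac{907}{1505}\right) \left(- \frac{163}{152}\right) + 96 = \frac{147841}{228760} + 96 = \frac{22108801}{228760}$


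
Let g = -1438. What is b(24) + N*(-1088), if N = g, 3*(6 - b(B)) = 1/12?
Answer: 56323799/36 ≈ 1.5646e+6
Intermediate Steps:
b(B) = 215/36 (b(B) = 6 - 1/3/12 = 6 - 1/3*1/12 = 6 - 1/36 = 215/36)
N = -1438
b(24) + N*(-1088) = 215/36 - 1438*(-1088) = 215/36 + 1564544 = 56323799/36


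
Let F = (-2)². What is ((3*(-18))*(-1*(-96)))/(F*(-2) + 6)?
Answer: 2592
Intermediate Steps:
F = 4
((3*(-18))*(-1*(-96)))/(F*(-2) + 6) = ((3*(-18))*(-1*(-96)))/(4*(-2) + 6) = (-54*96)/(-8 + 6) = -5184/(-2) = -5184*(-½) = 2592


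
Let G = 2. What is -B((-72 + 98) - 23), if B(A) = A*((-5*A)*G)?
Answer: 90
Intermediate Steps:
B(A) = -10*A**2 (B(A) = A*(-5*A*2) = A*(-10*A) = -10*A**2)
-B((-72 + 98) - 23) = -(-10)*((-72 + 98) - 23)**2 = -(-10)*(26 - 23)**2 = -(-10)*3**2 = -(-10)*9 = -1*(-90) = 90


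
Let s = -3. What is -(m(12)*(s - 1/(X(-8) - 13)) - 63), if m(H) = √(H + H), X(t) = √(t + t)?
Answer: 63 + 4*√6*(271 - 2*I)/185 ≈ 77.353 - 0.10592*I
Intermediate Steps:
X(t) = √2*√t (X(t) = √(2*t) = √2*√t)
m(H) = √2*√H (m(H) = √(2*H) = √2*√H)
-(m(12)*(s - 1/(X(-8) - 13)) - 63) = -((√2*√12)*(-3 - 1/(√2*√(-8) - 13)) - 63) = -((√2*(2*√3))*(-3 - 1/(√2*(2*I*√2) - 13)) - 63) = -((2*√6)*(-3 - 1/(4*I - 13)) - 63) = -((2*√6)*(-3 - 1/(-13 + 4*I)) - 63) = -((2*√6)*(-3 - (-13 - 4*I)/185) - 63) = -(2*√6*(-3 - (-13 - 4*I)/185) - 63) = -(-63 + 2*√6*(-3 - (-13 - 4*I)/185)) = 63 - 2*√6*(-3 - (-13 - 4*I)/185)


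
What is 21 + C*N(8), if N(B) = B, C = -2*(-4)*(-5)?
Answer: -299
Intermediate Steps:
C = -40 (C = 8*(-5) = -40)
21 + C*N(8) = 21 - 40*8 = 21 - 320 = -299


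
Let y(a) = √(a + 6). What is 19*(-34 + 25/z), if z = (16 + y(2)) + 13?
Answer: -524343/833 - 950*√2/833 ≈ -631.08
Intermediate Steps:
y(a) = √(6 + a)
z = 29 + 2*√2 (z = (16 + √(6 + 2)) + 13 = (16 + √8) + 13 = (16 + 2*√2) + 13 = 29 + 2*√2 ≈ 31.828)
19*(-34 + 25/z) = 19*(-34 + 25/(29 + 2*√2)) = -646 + 475/(29 + 2*√2)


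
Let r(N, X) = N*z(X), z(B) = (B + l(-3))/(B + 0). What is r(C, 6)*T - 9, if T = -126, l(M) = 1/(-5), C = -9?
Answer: 5436/5 ≈ 1087.2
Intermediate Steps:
l(M) = -1/5
z(B) = (-1/5 + B)/B (z(B) = (B - 1/5)/(B + 0) = (-1/5 + B)/B)
r(N, X) = N*(-1/5 + X)/X (r(N, X) = N*((-1/5 + X)/X) = N*(-1/5 + X)/X)
r(C, 6)*T - 9 = (-9 - 1/5*(-9)/6)*(-126) - 9 = (-9 - 1/5*(-9)*1/6)*(-126) - 9 = (-9 + 3/10)*(-126) - 9 = -87/10*(-126) - 9 = 5481/5 - 9 = 5436/5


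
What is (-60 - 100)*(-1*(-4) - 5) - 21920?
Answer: -21760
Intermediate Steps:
(-60 - 100)*(-1*(-4) - 5) - 21920 = -160*(4 - 5) - 21920 = -160*(-1) - 21920 = 160 - 21920 = -21760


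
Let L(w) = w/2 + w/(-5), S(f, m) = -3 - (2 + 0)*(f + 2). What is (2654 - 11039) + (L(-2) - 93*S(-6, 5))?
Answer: -44253/5 ≈ -8850.6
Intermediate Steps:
S(f, m) = -7 - 2*f (S(f, m) = -3 - 2*(2 + f) = -3 - (4 + 2*f) = -3 + (-4 - 2*f) = -7 - 2*f)
L(w) = 3*w/10 (L(w) = w*(½) + w*(-⅕) = w/2 - w/5 = 3*w/10)
(2654 - 11039) + (L(-2) - 93*S(-6, 5)) = (2654 - 11039) + ((3/10)*(-2) - 93*(-7 - 2*(-6))) = -8385 + (-⅗ - 93*(-7 + 12)) = -8385 + (-⅗ - 93*5) = -8385 + (-⅗ - 465) = -8385 - 2328/5 = -44253/5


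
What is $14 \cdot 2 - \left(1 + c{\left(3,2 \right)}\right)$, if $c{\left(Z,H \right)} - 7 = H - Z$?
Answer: $21$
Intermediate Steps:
$c{\left(Z,H \right)} = 7 + H - Z$ ($c{\left(Z,H \right)} = 7 + \left(H - Z\right) = 7 + H - Z$)
$14 \cdot 2 - \left(1 + c{\left(3,2 \right)}\right) = 14 \cdot 2 + \left(\left(\left(-3\right) 1 + \left(4 - 2\right)\right) - \left(7 + 2 - 3\right)\right) = 28 + \left(\left(-3 + \left(4 - 2\right)\right) - \left(7 + 2 - 3\right)\right) = 28 + \left(\left(-3 + 2\right) - 6\right) = 28 - 7 = 21$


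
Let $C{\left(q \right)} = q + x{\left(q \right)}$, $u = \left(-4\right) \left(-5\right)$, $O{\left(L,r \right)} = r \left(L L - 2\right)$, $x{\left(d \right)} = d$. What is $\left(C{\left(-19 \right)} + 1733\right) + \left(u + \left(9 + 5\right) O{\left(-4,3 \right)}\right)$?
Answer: $2303$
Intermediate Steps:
$O{\left(L,r \right)} = r \left(-2 + L^{2}\right)$ ($O{\left(L,r \right)} = r \left(L^{2} - 2\right) = r \left(-2 + L^{2}\right)$)
$u = 20$
$C{\left(q \right)} = 2 q$ ($C{\left(q \right)} = q + q = 2 q$)
$\left(C{\left(-19 \right)} + 1733\right) + \left(u + \left(9 + 5\right) O{\left(-4,3 \right)}\right) = \left(2 \left(-19\right) + 1733\right) + \left(20 + \left(9 + 5\right) 3 \left(-2 + \left(-4\right)^{2}\right)\right) = \left(-38 + 1733\right) + \left(20 + 14 \cdot 3 \left(-2 + 16\right)\right) = 1695 + \left(20 + 14 \cdot 3 \cdot 14\right) = 1695 + \left(20 + 14 \cdot 42\right) = 1695 + \left(20 + 588\right) = 1695 + 608 = 2303$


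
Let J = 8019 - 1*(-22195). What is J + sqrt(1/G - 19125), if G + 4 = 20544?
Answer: 30214 + I*sqrt(2017169207365)/10270 ≈ 30214.0 + 138.29*I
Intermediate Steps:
G = 20540 (G = -4 + 20544 = 20540)
J = 30214 (J = 8019 + 22195 = 30214)
J + sqrt(1/G - 19125) = 30214 + sqrt(1/20540 - 19125) = 30214 + sqrt(-392827499/20540) = 30214 + I*sqrt(2017169207365)/10270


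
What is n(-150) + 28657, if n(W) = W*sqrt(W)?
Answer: 28657 - 750*I*sqrt(6) ≈ 28657.0 - 1837.1*I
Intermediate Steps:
n(W) = W**(3/2)
n(-150) + 28657 = (-150)**(3/2) + 28657 = -750*I*sqrt(6) + 28657 = 28657 - 750*I*sqrt(6)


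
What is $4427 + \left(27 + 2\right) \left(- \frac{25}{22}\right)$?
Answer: $\frac{96669}{22} \approx 4394.0$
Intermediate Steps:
$4427 + \left(27 + 2\right) \left(- \frac{25}{22}\right) = 4427 + 29 \left(\left(-25\right) \frac{1}{22}\right) = 4427 + 29 \left(- \frac{25}{22}\right) = 4427 - \frac{725}{22} = \frac{96669}{22}$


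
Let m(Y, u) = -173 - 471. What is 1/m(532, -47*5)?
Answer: -1/644 ≈ -0.0015528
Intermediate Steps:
m(Y, u) = -644
1/m(532, -47*5) = 1/(-644) = -1/644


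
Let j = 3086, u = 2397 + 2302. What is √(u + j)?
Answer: 3*√865 ≈ 88.233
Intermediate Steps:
u = 4699
√(u + j) = √(4699 + 3086) = √7785 = 3*√865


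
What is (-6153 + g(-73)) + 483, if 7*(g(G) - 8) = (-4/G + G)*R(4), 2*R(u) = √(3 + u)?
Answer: -5662 - 5325*√7/1022 ≈ -5675.8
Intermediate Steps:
R(u) = √(3 + u)/2
g(G) = 8 + √7*(G - 4/G)/14 (g(G) = 8 + ((-4/G + G)*(√(3 + 4)/2))/7 = 8 + ((G - 4/G)*(√7/2))/7 = 8 + (√7*(G - 4/G)/2)/7 = 8 + √7*(G - 4/G)/14)
(-6153 + g(-73)) + 483 = (-6153 + (1/14)*(-4*√7 - 73*(112 - 73*√7))/(-73)) + 483 = (-6153 + (1/14)*(-1/73)*(-4*√7 + (-8176 + 5329*√7))) + 483 = (-6153 + (1/14)*(-1/73)*(-8176 + 5325*√7)) + 483 = (-6153 + (8 - 5325*√7/1022)) + 483 = (-6145 - 5325*√7/1022) + 483 = -5662 - 5325*√7/1022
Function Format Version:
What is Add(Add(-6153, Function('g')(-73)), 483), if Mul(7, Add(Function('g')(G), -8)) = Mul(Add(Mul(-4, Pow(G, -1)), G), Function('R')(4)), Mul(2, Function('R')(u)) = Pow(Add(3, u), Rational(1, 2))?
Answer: Add(-5662, Mul(Rational(-5325, 1022), Pow(7, Rational(1, 2)))) ≈ -5675.8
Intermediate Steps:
Function('R')(u) = Mul(Rational(1, 2), Pow(Add(3, u), Rational(1, 2)))
Function('g')(G) = Add(8, Mul(Rational(1, 14), Pow(7, Rational(1, 2)), Add(G, Mul(-4, Pow(G, -1))))) (Function('g')(G) = Add(8, Mul(Rational(1, 7), Mul(Add(Mul(-4, Pow(G, -1)), G), Mul(Rational(1, 2), Pow(Add(3, 4), Rational(1, 2)))))) = Add(8, Mul(Rational(1, 7), Mul(Add(G, Mul(-4, Pow(G, -1))), Mul(Rational(1, 2), Pow(7, Rational(1, 2)))))) = Add(8, Mul(Rational(1, 7), Mul(Rational(1, 2), Pow(7, Rational(1, 2)), Add(G, Mul(-4, Pow(G, -1)))))) = Add(8, Mul(Rational(1, 14), Pow(7, Rational(1, 2)), Add(G, Mul(-4, Pow(G, -1))))))
Add(Add(-6153, Function('g')(-73)), 483) = Add(Add(-6153, Mul(Rational(1, 14), Pow(-73, -1), Add(Mul(-4, Pow(7, Rational(1, 2))), Mul(-73, Add(112, Mul(-73, Pow(7, Rational(1, 2)))))))), 483) = Add(Add(-6153, Mul(Rational(1, 14), Rational(-1, 73), Add(Mul(-4, Pow(7, Rational(1, 2))), Add(-8176, Mul(5329, Pow(7, Rational(1, 2))))))), 483) = Add(Add(-6153, Mul(Rational(1, 14), Rational(-1, 73), Add(-8176, Mul(5325, Pow(7, Rational(1, 2)))))), 483) = Add(Add(-6153, Add(8, Mul(Rational(-5325, 1022), Pow(7, Rational(1, 2))))), 483) = Add(Add(-6145, Mul(Rational(-5325, 1022), Pow(7, Rational(1, 2)))), 483) = Add(-5662, Mul(Rational(-5325, 1022), Pow(7, Rational(1, 2))))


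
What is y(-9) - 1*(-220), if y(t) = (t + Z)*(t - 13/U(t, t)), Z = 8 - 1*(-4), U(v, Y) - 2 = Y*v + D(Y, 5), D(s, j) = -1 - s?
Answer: 1348/7 ≈ 192.57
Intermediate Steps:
U(v, Y) = 1 - Y + Y*v (U(v, Y) = 2 + (Y*v + (-1 - Y)) = 2 + (-1 - Y + Y*v) = 1 - Y + Y*v)
Z = 12 (Z = 8 + 4 = 12)
y(t) = (12 + t)*(t - 13/(1 + t² - t)) (y(t) = (t + 12)*(t - 13/(1 - t + t*t)) = (12 + t)*(t - 13/(1 - t + t²)) = (12 + t)*(t - 13/(1 + t² - t)))
y(-9) - 1*(-220) = (-156 - 13*(-9) - 9*(12 - 9)*(1 + (-9)² - 1*(-9)))/(1 + (-9)² - 1*(-9)) - 1*(-220) = (-156 + 117 - 9*3*(1 + 81 + 9))/(1 + 81 + 9) + 220 = (-156 + 117 - 9*3*91)/91 + 220 = (-156 + 117 - 2457)/91 + 220 = (1/91)*(-2496) + 220 = -192/7 + 220 = 1348/7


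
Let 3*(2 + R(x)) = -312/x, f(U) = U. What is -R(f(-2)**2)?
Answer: 28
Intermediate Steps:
R(x) = -2 - 104/x (R(x) = -2 + (-312/x)/3 = -2 - 104/x)
-R(f(-2)**2) = -(-2 - 104/((-2)**2)) = -(-2 - 104/4) = -(-2 - 104*1/4) = -(-2 - 26) = -1*(-28) = 28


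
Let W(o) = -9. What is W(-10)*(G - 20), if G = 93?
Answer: -657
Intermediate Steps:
W(-10)*(G - 20) = -9*(93 - 20) = -9*73 = -657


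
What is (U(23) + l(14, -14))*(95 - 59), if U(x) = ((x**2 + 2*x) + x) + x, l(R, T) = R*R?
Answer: 29412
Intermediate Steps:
l(R, T) = R**2
U(x) = x**2 + 4*x (U(x) = (x**2 + 3*x) + x = x**2 + 4*x)
(U(23) + l(14, -14))*(95 - 59) = (23*(4 + 23) + 14**2)*(95 - 59) = (23*27 + 196)*36 = (621 + 196)*36 = 817*36 = 29412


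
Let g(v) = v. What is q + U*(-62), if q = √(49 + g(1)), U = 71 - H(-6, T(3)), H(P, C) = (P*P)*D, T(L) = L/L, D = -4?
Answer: -13330 + 5*√2 ≈ -13323.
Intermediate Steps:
T(L) = 1
H(P, C) = -4*P² (H(P, C) = (P*P)*(-4) = P²*(-4) = -4*P²)
U = 215 (U = 71 - (-4)*(-6)² = 71 - (-4)*36 = 71 - 1*(-144) = 71 + 144 = 215)
q = 5*√2 (q = √(49 + 1) = √50 = 5*√2 ≈ 7.0711)
q + U*(-62) = 5*√2 + 215*(-62) = 5*√2 - 13330 = -13330 + 5*√2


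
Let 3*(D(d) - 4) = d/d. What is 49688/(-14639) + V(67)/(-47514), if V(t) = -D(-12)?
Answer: -7082436589/2086672338 ≈ -3.3941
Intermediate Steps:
D(d) = 13/3 (D(d) = 4 + (d/d)/3 = 4 + (⅓)*1 = 4 + ⅓ = 13/3)
V(t) = -13/3 (V(t) = -1*13/3 = -13/3)
49688/(-14639) + V(67)/(-47514) = 49688/(-14639) - 13/3/(-47514) = 49688*(-1/14639) - 13/3*(-1/47514) = -49688/14639 + 13/142542 = -7082436589/2086672338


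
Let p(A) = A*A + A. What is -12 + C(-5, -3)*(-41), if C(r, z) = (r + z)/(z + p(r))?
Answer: 124/17 ≈ 7.2941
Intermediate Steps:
p(A) = A + A² (p(A) = A² + A = A + A²)
C(r, z) = (r + z)/(z + r*(1 + r))
-12 + C(-5, -3)*(-41) = -12 + ((-5 - 3)/(-3 - 5*(1 - 5)))*(-41) = -12 + (-8/(-3 - 5*(-4)))*(-41) = -12 + (-8/(-3 + 20))*(-41) = -12 + (-8/17)*(-41) = -12 + ((1/17)*(-8))*(-41) = -12 - 8/17*(-41) = -12 + 328/17 = 124/17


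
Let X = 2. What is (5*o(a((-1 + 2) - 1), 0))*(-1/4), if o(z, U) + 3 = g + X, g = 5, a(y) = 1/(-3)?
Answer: -5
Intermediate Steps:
a(y) = -⅓
o(z, U) = 4 (o(z, U) = -3 + (5 + 2) = -3 + 7 = 4)
(5*o(a((-1 + 2) - 1), 0))*(-1/4) = (5*4)*(-1/4) = 20*(-1*¼) = 20*(-¼) = -5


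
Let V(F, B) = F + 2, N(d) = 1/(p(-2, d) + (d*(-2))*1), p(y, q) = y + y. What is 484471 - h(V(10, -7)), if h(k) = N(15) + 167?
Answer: 16466337/34 ≈ 4.8430e+5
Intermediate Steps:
p(y, q) = 2*y
N(d) = 1/(-4 - 2*d) (N(d) = 1/(2*(-2) + (d*(-2))*1) = 1/(-4 - 2*d*1) = 1/(-4 - 2*d))
V(F, B) = 2 + F
h(k) = 5677/34 (h(k) = -1/(4 + 2*15) + 167 = -1/(4 + 30) + 167 = -1/34 + 167 = 5677/34)
484471 - h(V(10, -7)) = 484471 - 1*5677/34 = 484471 - 5677/34 = 16466337/34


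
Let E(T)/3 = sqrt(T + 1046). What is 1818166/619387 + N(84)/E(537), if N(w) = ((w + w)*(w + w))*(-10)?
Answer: 1818166/619387 - 94080*sqrt(1583)/1583 ≈ -2361.7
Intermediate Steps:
E(T) = 3*sqrt(1046 + T) (E(T) = 3*sqrt(T + 1046) = 3*sqrt(1046 + T))
N(w) = -40*w**2 (N(w) = ((2*w)*(2*w))*(-10) = (4*w**2)*(-10) = -40*w**2)
1818166/619387 + N(84)/E(537) = 1818166/619387 + (-40*84**2)/((3*sqrt(1046 + 537))) = 1818166*(1/619387) + (-40*7056)/((3*sqrt(1583))) = 1818166/619387 - 94080*sqrt(1583)/1583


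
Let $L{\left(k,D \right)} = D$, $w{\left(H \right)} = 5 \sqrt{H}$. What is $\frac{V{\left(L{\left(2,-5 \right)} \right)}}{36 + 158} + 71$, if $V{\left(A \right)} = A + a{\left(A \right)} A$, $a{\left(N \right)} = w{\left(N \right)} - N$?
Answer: $\frac{6872}{97} - \frac{25 i \sqrt{5}}{194} \approx 70.845 - 0.28815 i$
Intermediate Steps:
$a{\left(N \right)} = - N + 5 \sqrt{N}$ ($a{\left(N \right)} = 5 \sqrt{N} - N = - N + 5 \sqrt{N}$)
$V{\left(A \right)} = A + A \left(- A + 5 \sqrt{A}\right)$ ($V{\left(A \right)} = A + \left(- A + 5 \sqrt{A}\right) A = A + A \left(- A + 5 \sqrt{A}\right)$)
$\frac{V{\left(L{\left(2,-5 \right)} \right)}}{36 + 158} + 71 = \frac{\left(-5\right) \left(1 - -5 + 5 \sqrt{-5}\right)}{36 + 158} + 71 = \frac{\left(-5\right) \left(1 + 5 + 5 i \sqrt{5}\right)}{194} + 71 = \frac{\left(-5\right) \left(6 + 5 i \sqrt{5}\right)}{194} + 71 = \frac{-30 - 25 i \sqrt{5}}{194} + 71 = \left(- \frac{15}{97} - \frac{25 i \sqrt{5}}{194}\right) + 71 = \frac{6872}{97} - \frac{25 i \sqrt{5}}{194}$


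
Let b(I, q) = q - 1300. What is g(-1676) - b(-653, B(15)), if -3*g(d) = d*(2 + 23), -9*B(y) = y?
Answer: 45805/3 ≈ 15268.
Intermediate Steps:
B(y) = -y/9
g(d) = -25*d/3 (g(d) = -d*(2 + 23)/3 = -d*25/3 = -25*d/3)
b(I, q) = -1300 + q
g(-1676) - b(-653, B(15)) = -25/3*(-1676) - (-1300 - 1/9*15) = 41900/3 - (-1300 - 5/3) = 41900/3 - 1*(-3905/3) = 41900/3 + 3905/3 = 45805/3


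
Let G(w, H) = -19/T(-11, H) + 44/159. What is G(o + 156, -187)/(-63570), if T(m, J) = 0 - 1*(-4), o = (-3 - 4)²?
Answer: 569/8086104 ≈ 7.0368e-5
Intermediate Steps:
o = 49 (o = (-7)² = 49)
T(m, J) = 4 (T(m, J) = 0 + 4 = 4)
G(w, H) = -2845/636 (G(w, H) = -19/4 + 44/159 = -2845/636)
G(o + 156, -187)/(-63570) = -2845/636/(-63570) = -2845/636*(-1/63570) = 569/8086104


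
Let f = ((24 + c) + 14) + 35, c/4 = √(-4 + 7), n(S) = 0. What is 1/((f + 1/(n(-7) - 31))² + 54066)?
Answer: 315474197/18745821478974 - 1549132*√3/9372910739487 ≈ 1.6543e-5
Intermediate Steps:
c = 4*√3 (c = 4*√(-4 + 7) = 4*√3 ≈ 6.9282)
f = 73 + 4*√3 (f = ((24 + 4*√3) + 14) + 35 = (38 + 4*√3) + 35 = 73 + 4*√3 ≈ 79.928)
1/((f + 1/(n(-7) - 31))² + 54066) = 1/(((73 + 4*√3) + 1/(0 - 31))² + 54066) = 1/(((73 + 4*√3) + 1/(-31))² + 54066) = 1/(((73 + 4*√3) - 1/31)² + 54066) = 1/((2262/31 + 4*√3)² + 54066) = 1/(54066 + (2262/31 + 4*√3)²)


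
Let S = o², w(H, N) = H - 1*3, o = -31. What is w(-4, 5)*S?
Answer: -6727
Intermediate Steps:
w(H, N) = -3 + H (w(H, N) = H - 3 = -3 + H)
S = 961 (S = (-31)² = 961)
w(-4, 5)*S = (-3 - 4)*961 = -7*961 = -6727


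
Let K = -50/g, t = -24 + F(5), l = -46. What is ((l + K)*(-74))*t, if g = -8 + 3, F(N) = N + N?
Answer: -37296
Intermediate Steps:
F(N) = 2*N
t = -14 (t = -24 + 2*5 = -24 + 10 = -14)
g = -5
K = 10 (K = -50/(-5) = -50*(-⅕) = 10)
((l + K)*(-74))*t = ((-46 + 10)*(-74))*(-14) = -36*(-74)*(-14) = 2664*(-14) = -37296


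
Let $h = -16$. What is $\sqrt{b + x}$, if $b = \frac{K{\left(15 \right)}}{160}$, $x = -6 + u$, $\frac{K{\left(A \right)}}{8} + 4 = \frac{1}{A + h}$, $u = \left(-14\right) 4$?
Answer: $\frac{i \sqrt{249}}{2} \approx 7.8899 i$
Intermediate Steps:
$u = -56$
$K{\left(A \right)} = -32 + \frac{8}{-16 + A}$ ($K{\left(A \right)} = -32 + \frac{8}{A - 16} = -32 + \frac{8}{-16 + A}$)
$x = -62$ ($x = -6 - 56 = -62$)
$b = - \frac{1}{4}$ ($b = \frac{8 \frac{1}{-16 + 15} \left(65 - 60\right)}{160} = \frac{8 \left(65 - 60\right)}{-1} \cdot \frac{1}{160} = 8 \left(-1\right) 5 \cdot \frac{1}{160} = \left(-40\right) \frac{1}{160} = - \frac{1}{4} \approx -0.25$)
$\sqrt{b + x} = \sqrt{- \frac{1}{4} - 62} = \sqrt{- \frac{249}{4}} = \frac{i \sqrt{249}}{2}$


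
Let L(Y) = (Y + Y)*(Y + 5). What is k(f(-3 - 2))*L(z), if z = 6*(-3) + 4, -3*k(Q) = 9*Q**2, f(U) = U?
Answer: -18900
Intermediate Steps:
k(Q) = -3*Q**2
z = -14 (z = -18 + 4 = -14)
L(Y) = 2*Y*(5 + Y) (L(Y) = (2*Y)*(5 + Y) = 2*Y*(5 + Y))
k(f(-3 - 2))*L(z) = (-3*(-3 - 2)**2)*(2*(-14)*(5 - 14)) = (-3*(-5)**2)*(2*(-14)*(-9)) = -3*25*252 = -75*252 = -18900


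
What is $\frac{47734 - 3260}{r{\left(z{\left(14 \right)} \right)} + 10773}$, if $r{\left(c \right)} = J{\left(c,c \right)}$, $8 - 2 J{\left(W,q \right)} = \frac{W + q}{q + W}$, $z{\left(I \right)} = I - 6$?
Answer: $\frac{88948}{21553} \approx 4.1269$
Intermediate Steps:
$z{\left(I \right)} = -6 + I$
$J{\left(W,q \right)} = \frac{7}{2}$ ($J{\left(W,q \right)} = 4 - \frac{\left(W + q\right) \frac{1}{q + W}}{2} = 4 - \frac{\left(W + q\right) \frac{1}{W + q}}{2} = 4 - \frac{1}{2} = \frac{7}{2}$)
$r{\left(c \right)} = \frac{7}{2}$
$\frac{47734 - 3260}{r{\left(z{\left(14 \right)} \right)} + 10773} = \frac{47734 - 3260}{\frac{7}{2} + 10773} = \frac{44474}{\frac{21553}{2}} = 44474 \cdot \frac{2}{21553} = \frac{88948}{21553}$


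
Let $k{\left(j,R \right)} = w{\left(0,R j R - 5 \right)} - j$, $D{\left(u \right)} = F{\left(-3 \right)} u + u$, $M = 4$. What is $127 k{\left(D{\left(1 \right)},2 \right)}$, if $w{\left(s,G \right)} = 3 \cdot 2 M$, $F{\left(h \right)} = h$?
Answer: $3302$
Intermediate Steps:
$w{\left(s,G \right)} = 24$ ($w{\left(s,G \right)} = 3 \cdot 2 \cdot 4 = 6 \cdot 4 = 24$)
$D{\left(u \right)} = - 2 u$ ($D{\left(u \right)} = - 3 u + u = - 2 u$)
$k{\left(j,R \right)} = 24 - j$
$127 k{\left(D{\left(1 \right)},2 \right)} = 127 \left(24 - \left(-2\right) 1\right) = 127 \left(24 - -2\right) = 127 \left(24 + 2\right) = 127 \cdot 26 = 3302$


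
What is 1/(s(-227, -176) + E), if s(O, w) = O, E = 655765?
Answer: 1/655538 ≈ 1.5255e-6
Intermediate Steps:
1/(s(-227, -176) + E) = 1/(-227 + 655765) = 1/655538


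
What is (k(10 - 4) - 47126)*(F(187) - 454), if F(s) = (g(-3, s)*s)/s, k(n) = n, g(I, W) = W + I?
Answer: 12722400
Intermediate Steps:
g(I, W) = I + W
F(s) = -3 + s (F(s) = ((-3 + s)*s)/s = (s*(-3 + s))/s = -3 + s)
(k(10 - 4) - 47126)*(F(187) - 454) = ((10 - 4) - 47126)*((-3 + 187) - 454) = (6 - 47126)*(184 - 454) = -47120*(-270) = 12722400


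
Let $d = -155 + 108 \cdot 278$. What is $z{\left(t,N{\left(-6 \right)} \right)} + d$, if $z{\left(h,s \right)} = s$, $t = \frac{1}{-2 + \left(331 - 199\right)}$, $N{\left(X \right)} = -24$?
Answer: $29845$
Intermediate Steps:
$t = \frac{1}{130}$ ($t = \frac{1}{-2 + \left(331 - 199\right)} = \frac{1}{-2 + 132} = \frac{1}{130} \approx 0.0076923$)
$d = 29869$ ($d = -155 + 30024 = 29869$)
$z{\left(t,N{\left(-6 \right)} \right)} + d = -24 + 29869 = 29845$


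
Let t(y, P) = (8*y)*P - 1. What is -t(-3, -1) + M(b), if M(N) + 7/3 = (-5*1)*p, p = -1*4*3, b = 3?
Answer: 104/3 ≈ 34.667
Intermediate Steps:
p = -12 (p = -4*3 = -12)
t(y, P) = -1 + 8*P*y (t(y, P) = 8*P*y - 1 = -1 + 8*P*y)
M(N) = 173/3 (M(N) = -7/3 - 5*1*(-12) = -7/3 - 5*(-12) = -7/3 + 60 = 173/3)
-t(-3, -1) + M(b) = -(-1 + 8*(-1)*(-3)) + 173/3 = -(-1 + 24) + 173/3 = -1*23 + 173/3 = -23 + 173/3 = 104/3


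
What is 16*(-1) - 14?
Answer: -30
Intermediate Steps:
16*(-1) - 14 = -16 - 14 = -30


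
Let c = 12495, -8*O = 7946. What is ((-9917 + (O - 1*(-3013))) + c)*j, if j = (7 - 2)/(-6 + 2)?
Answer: -91955/16 ≈ -5747.2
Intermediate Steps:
O = -3973/4 (O = -⅛*7946 = -3973/4 ≈ -993.25)
j = -5/4 (j = 5/(-4) = 5*(-¼) = -5/4 ≈ -1.2500)
((-9917 + (O - 1*(-3013))) + c)*j = ((-9917 + (-3973/4 - 1*(-3013))) + 12495)*(-5/4) = ((-9917 + (-3973/4 + 3013)) + 12495)*(-5/4) = ((-9917 + 8079/4) + 12495)*(-5/4) = (-31589/4 + 12495)*(-5/4) = (18391/4)*(-5/4) = -91955/16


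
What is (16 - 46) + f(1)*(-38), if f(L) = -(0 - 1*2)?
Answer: -106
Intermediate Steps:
f(L) = 2 (f(L) = -(0 - 2) = -1*(-2) = 2)
(16 - 46) + f(1)*(-38) = (16 - 46) + 2*(-38) = -30 - 76 = -106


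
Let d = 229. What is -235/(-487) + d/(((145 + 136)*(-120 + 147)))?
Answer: 1894468/3694869 ≈ 0.51273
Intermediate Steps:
-235/(-487) + d/(((145 + 136)*(-120 + 147))) = -235/(-487) + 229/(((145 + 136)*(-120 + 147))) = -235*(-1/487) + 229/((281*27)) = 235/487 + 229/7587 = 1894468/3694869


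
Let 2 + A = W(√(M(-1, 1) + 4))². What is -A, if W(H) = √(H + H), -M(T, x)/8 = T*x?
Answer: 2 - 4*√3 ≈ -4.9282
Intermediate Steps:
M(T, x) = -8*T*x
W(H) = √2*√H (W(H) = √(2*H) = √2*√H)
A = -2 + 4*√3 (A = -2 + (√2*√(√(-8*(-1)*1 + 4)))² = -2 + (√2*√(√(8 + 4)))² = -2 + (√2*√(√12))² = -2 + (√2*√(2*√3))² = -2 + (√2*(√2*3^(¼)))² = -2 + (2*3^(¼))² = -2 + 4*√3 ≈ 4.9282)
-A = -(-2 + 4*√3) = 2 - 4*√3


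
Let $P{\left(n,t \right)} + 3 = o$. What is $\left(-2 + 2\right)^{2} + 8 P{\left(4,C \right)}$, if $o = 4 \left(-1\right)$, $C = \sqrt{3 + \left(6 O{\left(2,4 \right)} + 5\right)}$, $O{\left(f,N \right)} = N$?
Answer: $-56$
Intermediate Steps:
$C = 4 \sqrt{2}$ ($C = \sqrt{3 + \left(6 \cdot 4 + 5\right)} = \sqrt{3 + \left(24 + 5\right)} = \sqrt{3 + 29} = \sqrt{32} = 4 \sqrt{2} \approx 5.6569$)
$o = -4$
$P{\left(n,t \right)} = -7$ ($P{\left(n,t \right)} = -3 - 4 = -7$)
$\left(-2 + 2\right)^{2} + 8 P{\left(4,C \right)} = \left(-2 + 2\right)^{2} + 8 \left(-7\right) = 0^{2} - 56 = 0 - 56 = -56$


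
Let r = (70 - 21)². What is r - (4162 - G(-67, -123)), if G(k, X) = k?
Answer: -1828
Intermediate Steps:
r = 2401 (r = 49² = 2401)
r - (4162 - G(-67, -123)) = 2401 - (4162 - 1*(-67)) = 2401 - (4162 + 67) = 2401 - 1*4229 = 2401 - 4229 = -1828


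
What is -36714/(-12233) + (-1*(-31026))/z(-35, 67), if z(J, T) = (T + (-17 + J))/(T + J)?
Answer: 4048621522/61165 ≈ 66192.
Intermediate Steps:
z(J, T) = (-17 + J + T)/(J + T)
-36714/(-12233) + (-1*(-31026))/z(-35, 67) = -36714/(-12233) + (-1*(-31026))/(((-17 - 35 + 67)/(-35 + 67))) = -36714*(-1/12233) + 31026/((15/32)) = 36714/12233 + 31026/(((1/32)*15)) = 36714/12233 + 31026/(15/32) = 36714/12233 + 31026*(32/15) = 36714/12233 + 330944/5 = 4048621522/61165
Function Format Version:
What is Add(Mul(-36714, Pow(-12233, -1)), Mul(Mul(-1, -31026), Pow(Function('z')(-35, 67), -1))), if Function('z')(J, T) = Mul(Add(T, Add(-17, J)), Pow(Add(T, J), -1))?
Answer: Rational(4048621522, 61165) ≈ 66192.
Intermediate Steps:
Function('z')(J, T) = Mul(Pow(Add(J, T), -1), Add(-17, J, T)) (Function('z')(J, T) = Mul(Add(-17, J, T), Pow(Add(J, T), -1)) = Mul(Pow(Add(J, T), -1), Add(-17, J, T)))
Add(Mul(-36714, Pow(-12233, -1)), Mul(Mul(-1, -31026), Pow(Function('z')(-35, 67), -1))) = Add(Mul(-36714, Pow(-12233, -1)), Mul(Mul(-1, -31026), Pow(Mul(Pow(Add(-35, 67), -1), Add(-17, -35, 67)), -1))) = Add(Mul(-36714, Rational(-1, 12233)), Mul(31026, Pow(Mul(Pow(32, -1), 15), -1))) = Add(Rational(36714, 12233), Mul(31026, Pow(Mul(Rational(1, 32), 15), -1))) = Add(Rational(36714, 12233), Mul(31026, Pow(Rational(15, 32), -1))) = Add(Rational(36714, 12233), Mul(31026, Rational(32, 15))) = Add(Rational(36714, 12233), Rational(330944, 5)) = Rational(4048621522, 61165)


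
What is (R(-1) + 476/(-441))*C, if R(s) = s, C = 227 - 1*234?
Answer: 131/9 ≈ 14.556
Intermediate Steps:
C = -7 (C = 227 - 234 = -7)
(R(-1) + 476/(-441))*C = (-1 + 476/(-441))*(-7) = (-1 + 476*(-1/441))*(-7) = (-1 - 68/63)*(-7) = -131/63*(-7) = 131/9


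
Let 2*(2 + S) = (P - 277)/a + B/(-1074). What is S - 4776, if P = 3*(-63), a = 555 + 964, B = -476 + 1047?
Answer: -15591083569/3262812 ≈ -4778.4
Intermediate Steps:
B = 571
a = 1519
P = -189
S = -7893457/3262812 (S = -2 + ((-189 - 277)/1519 + 571/(-1074))/2 = -2 + (-466*1/1519 + 571*(-1/1074))/2 = -2 + (-466/1519 - 571/1074)/2 = -2 + (½)*(-1367833/1631406) = -2 - 1367833/3262812 = -7893457/3262812 ≈ -2.4192)
S - 4776 = -7893457/3262812 - 4776 = -15591083569/3262812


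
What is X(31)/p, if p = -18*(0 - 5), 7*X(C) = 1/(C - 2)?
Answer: 1/18270 ≈ 5.4735e-5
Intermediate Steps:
X(C) = 1/(7*(-2 + C)) (X(C) = 1/(7*(C - 2)) = 1/(7*(-2 + C)))
p = 90 (p = -18*(-5) = 90)
X(31)/p = (1/(7*(-2 + 31)))/90 = ((⅐)/29)*(1/90) = ((⅐)*(1/29))*(1/90) = (1/203)*(1/90) = 1/18270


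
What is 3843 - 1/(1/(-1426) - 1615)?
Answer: 8850395839/2302991 ≈ 3843.0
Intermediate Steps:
3843 - 1/(1/(-1426) - 1615) = 3843 - 1/(-1/1426 - 1615) = 3843 - 1/(-2302991/1426) = 3843 - 1*(-1426/2302991) = 3843 + 1426/2302991 = 8850395839/2302991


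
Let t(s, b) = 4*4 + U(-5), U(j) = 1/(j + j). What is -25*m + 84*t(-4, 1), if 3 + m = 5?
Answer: 6428/5 ≈ 1285.6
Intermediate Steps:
m = 2 (m = -3 + 5 = 2)
U(j) = 1/(2*j)
t(s, b) = 159/10 (t(s, b) = 4*4 + (1/2)/(-5) = 16 + (1/2)*(-1/5) = 16 - 1/10 = 159/10)
-25*m + 84*t(-4, 1) = -25*2 + 84*(159/10) = -50 + 6678/5 = 6428/5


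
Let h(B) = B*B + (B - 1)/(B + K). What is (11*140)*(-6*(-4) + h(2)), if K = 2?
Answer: 43505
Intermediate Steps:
h(B) = B² + (-1 + B)/(2 + B) (h(B) = B*B + (B - 1)/(B + 2) = B² + (-1 + B)/(2 + B))
(11*140)*(-6*(-4) + h(2)) = (11*140)*(-6*(-4) + (-1 + 2 + 2³ + 2*2²)/(2 + 2)) = 1540*(24 + (-1 + 2 + 8 + 2*4)/4) = 1540*(24 + (-1 + 2 + 8 + 8)/4) = 1540*(24 + (¼)*17) = 1540*(24 + 17/4) = 1540*(113/4) = 43505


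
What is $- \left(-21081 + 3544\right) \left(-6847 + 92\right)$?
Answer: $-118462435$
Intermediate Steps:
$- \left(-21081 + 3544\right) \left(-6847 + 92\right) = - \left(-17537\right) \left(-6755\right) = \left(-1\right) 118462435 = -118462435$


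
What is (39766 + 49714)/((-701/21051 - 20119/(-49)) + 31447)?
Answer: 92298530520/32861039773 ≈ 2.8088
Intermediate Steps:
(39766 + 49714)/((-701/21051 - 20119/(-49)) + 31447) = 89480/((-701*1/21051 - 20119*(-1/49)) + 31447) = 89480/((-701/21051 + 20119/49) + 31447) = 89480/(423490720/1031499 + 31447) = 89480/(32861039773/1031499) = 89480*(1031499/32861039773) = 92298530520/32861039773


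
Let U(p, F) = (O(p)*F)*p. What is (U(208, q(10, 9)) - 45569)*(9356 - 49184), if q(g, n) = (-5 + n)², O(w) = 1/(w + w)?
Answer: 1814603508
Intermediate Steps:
O(w) = 1/(2*w)
U(p, F) = F/2 (U(p, F) = ((1/(2*p))*F)*p = (F/(2*p))*p = F/2)
(U(208, q(10, 9)) - 45569)*(9356 - 49184) = ((-5 + 9)²/2 - 45569)*(9356 - 49184) = ((½)*4² - 45569)*(-39828) = ((½)*16 - 45569)*(-39828) = (8 - 45569)*(-39828) = -45561*(-39828) = 1814603508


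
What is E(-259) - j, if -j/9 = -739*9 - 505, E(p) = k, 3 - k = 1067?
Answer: -65468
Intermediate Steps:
k = -1064 (k = 3 - 1*1067 = 3 - 1067 = -1064)
E(p) = -1064
j = 64404 (j = -9*(-739*9 - 505) = -9*(-6651 - 505) = -9*(-7156) = 64404)
E(-259) - j = -1064 - 1*64404 = -1064 - 64404 = -65468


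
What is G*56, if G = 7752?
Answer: 434112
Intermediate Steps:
G*56 = 7752*56 = 434112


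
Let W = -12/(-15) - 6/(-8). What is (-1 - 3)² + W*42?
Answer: 811/10 ≈ 81.100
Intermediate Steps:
W = 31/20 (W = -12*(-1/15) - 6*(-⅛) = ⅘ + ¾ = 31/20 ≈ 1.5500)
(-1 - 3)² + W*42 = (-1 - 3)² + (31/20)*42 = (-4)² + 651/10 = 16 + 651/10 = 811/10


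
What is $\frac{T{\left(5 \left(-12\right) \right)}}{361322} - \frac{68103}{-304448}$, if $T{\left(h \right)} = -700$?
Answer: $\frac{12196999283}{55001880128} \approx 0.22176$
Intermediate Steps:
$\frac{T{\left(5 \left(-12\right) \right)}}{361322} - \frac{68103}{-304448} = - \frac{700}{361322} - \frac{68103}{-304448} = \left(-700\right) \frac{1}{361322} - - \frac{68103}{304448} = - \frac{350}{180661} + \frac{68103}{304448} = \frac{12196999283}{55001880128}$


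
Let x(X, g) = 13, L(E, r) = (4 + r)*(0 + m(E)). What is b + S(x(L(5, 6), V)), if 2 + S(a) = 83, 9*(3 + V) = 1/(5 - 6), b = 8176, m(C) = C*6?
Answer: 8257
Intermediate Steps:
m(C) = 6*C
L(E, r) = 6*E*(4 + r) (L(E, r) = (4 + r)*(0 + 6*E) = (4 + r)*(6*E) = 6*E*(4 + r))
V = -28/9 (V = -3 + 1/(9*(5 - 6)) = -3 + (⅑)/(-1) = -3 + (⅑)*(-1) = -3 - ⅑ = -28/9 ≈ -3.1111)
S(a) = 81 (S(a) = -2 + 83 = 81)
b + S(x(L(5, 6), V)) = 8176 + 81 = 8257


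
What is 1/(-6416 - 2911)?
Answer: -1/9327 ≈ -0.00010722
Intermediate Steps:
1/(-6416 - 2911) = 1/(-9327) = -1/9327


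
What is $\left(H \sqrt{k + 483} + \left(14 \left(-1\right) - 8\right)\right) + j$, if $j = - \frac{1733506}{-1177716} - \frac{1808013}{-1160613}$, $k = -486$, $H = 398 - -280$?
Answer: $- \frac{480184065935}{25312453702} + 678 i \sqrt{3} \approx -18.97 + 1174.3 i$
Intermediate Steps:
$H = 678$ ($H = 398 + 280 = 678$)
$j = \frac{76689915509}{25312453702}$ ($j = \left(-1733506\right) \left(- \frac{1}{1177716}\right) - - \frac{602671}{386871} = \frac{866753}{588858} + \frac{602671}{386871} = \frac{76689915509}{25312453702} \approx 3.0297$)
$\left(H \sqrt{k + 483} + \left(14 \left(-1\right) - 8\right)\right) + j = \left(678 \sqrt{-486 + 483} + \left(14 \left(-1\right) - 8\right)\right) + \frac{76689915509}{25312453702} = \left(678 \sqrt{-3} - 22\right) + \frac{76689915509}{25312453702} = \left(678 i \sqrt{3} - 22\right) + \frac{76689915509}{25312453702} = \left(-22 + 678 i \sqrt{3}\right) + \frac{76689915509}{25312453702} = - \frac{480184065935}{25312453702} + 678 i \sqrt{3}$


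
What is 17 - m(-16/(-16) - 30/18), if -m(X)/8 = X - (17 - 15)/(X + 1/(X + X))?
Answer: 1171/51 ≈ 22.961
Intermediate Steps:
m(X) = -8*X + 16/(X + 1/(2*X)) (m(X) = -8*(X - (17 - 15)/(X + 1/(X + X))) = -8*(X - 2/(X + 1/(2*X))) = -8*X + 16/(X + 1/(2*X)))
17 - m(-16/(-16) - 30/18) = 17 - (-16*(-16/(-16) - 30/18)³ + 24*(-16/(-16) - 30/18))/(1 + 2*(-16/(-16) - 30/18)²) = 17 - (-16*(-16*(-1/16) - 30*1/18)³ + 24*(-16*(-1/16) - 30*1/18))/(1 + 2*(-16*(-1/16) - 30*1/18)²) = 17 - (-16*(1 - 5/3)³ + 24*(1 - 5/3))/(1 + 2*(1 - 5/3)²) = 17 - (-16*(-⅔)³ + 24*(-⅔))/(1 + 2*(-⅔)²) = 17 - (-16*(-8/27) - 16)/(1 + 2*(4/9)) = 17 - (128/27 - 16)/(1 + 8/9) = 17 - (-304)/(17/9*27) = 17 - 9*(-304)/(17*27) = 17 - 1*(-304/51) = 17 + 304/51 = 1171/51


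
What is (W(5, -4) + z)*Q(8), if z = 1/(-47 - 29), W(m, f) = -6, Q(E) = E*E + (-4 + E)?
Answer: -7769/19 ≈ -408.89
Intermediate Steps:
Q(E) = -4 + E + E² (Q(E) = E² + (-4 + E) = -4 + E + E²)
z = -1/76 (z = 1/(-76) = -1/76 ≈ -0.013158)
(W(5, -4) + z)*Q(8) = (-6 - 1/76)*(-4 + 8 + 8²) = -457*(-4 + 8 + 64)/76 = -457/76*68 = -7769/19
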